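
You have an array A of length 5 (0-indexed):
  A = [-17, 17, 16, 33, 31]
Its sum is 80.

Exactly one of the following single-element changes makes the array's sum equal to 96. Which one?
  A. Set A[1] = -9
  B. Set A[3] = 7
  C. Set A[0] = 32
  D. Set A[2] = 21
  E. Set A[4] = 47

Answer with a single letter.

Option A: A[1] 17->-9, delta=-26, new_sum=80+(-26)=54
Option B: A[3] 33->7, delta=-26, new_sum=80+(-26)=54
Option C: A[0] -17->32, delta=49, new_sum=80+(49)=129
Option D: A[2] 16->21, delta=5, new_sum=80+(5)=85
Option E: A[4] 31->47, delta=16, new_sum=80+(16)=96 <-- matches target

Answer: E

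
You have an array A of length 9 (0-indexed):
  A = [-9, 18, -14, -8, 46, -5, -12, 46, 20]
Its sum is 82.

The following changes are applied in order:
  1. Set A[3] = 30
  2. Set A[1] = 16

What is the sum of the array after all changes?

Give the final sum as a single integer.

Initial sum: 82
Change 1: A[3] -8 -> 30, delta = 38, sum = 120
Change 2: A[1] 18 -> 16, delta = -2, sum = 118

Answer: 118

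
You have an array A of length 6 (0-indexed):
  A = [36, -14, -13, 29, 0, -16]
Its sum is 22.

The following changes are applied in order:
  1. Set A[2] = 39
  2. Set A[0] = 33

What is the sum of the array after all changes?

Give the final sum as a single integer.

Answer: 71

Derivation:
Initial sum: 22
Change 1: A[2] -13 -> 39, delta = 52, sum = 74
Change 2: A[0] 36 -> 33, delta = -3, sum = 71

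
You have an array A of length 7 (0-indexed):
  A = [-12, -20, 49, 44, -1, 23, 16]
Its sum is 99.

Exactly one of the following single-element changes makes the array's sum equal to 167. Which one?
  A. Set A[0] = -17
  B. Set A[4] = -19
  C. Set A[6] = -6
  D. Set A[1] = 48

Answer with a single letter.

Answer: D

Derivation:
Option A: A[0] -12->-17, delta=-5, new_sum=99+(-5)=94
Option B: A[4] -1->-19, delta=-18, new_sum=99+(-18)=81
Option C: A[6] 16->-6, delta=-22, new_sum=99+(-22)=77
Option D: A[1] -20->48, delta=68, new_sum=99+(68)=167 <-- matches target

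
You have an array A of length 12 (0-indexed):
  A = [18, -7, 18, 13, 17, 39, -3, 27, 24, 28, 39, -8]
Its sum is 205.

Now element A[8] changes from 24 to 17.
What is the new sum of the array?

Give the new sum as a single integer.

Answer: 198

Derivation:
Old value at index 8: 24
New value at index 8: 17
Delta = 17 - 24 = -7
New sum = old_sum + delta = 205 + (-7) = 198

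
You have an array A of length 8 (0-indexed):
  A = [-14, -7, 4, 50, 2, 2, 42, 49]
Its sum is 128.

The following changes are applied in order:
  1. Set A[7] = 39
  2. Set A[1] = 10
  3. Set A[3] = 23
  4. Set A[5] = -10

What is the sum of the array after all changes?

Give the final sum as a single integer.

Answer: 96

Derivation:
Initial sum: 128
Change 1: A[7] 49 -> 39, delta = -10, sum = 118
Change 2: A[1] -7 -> 10, delta = 17, sum = 135
Change 3: A[3] 50 -> 23, delta = -27, sum = 108
Change 4: A[5] 2 -> -10, delta = -12, sum = 96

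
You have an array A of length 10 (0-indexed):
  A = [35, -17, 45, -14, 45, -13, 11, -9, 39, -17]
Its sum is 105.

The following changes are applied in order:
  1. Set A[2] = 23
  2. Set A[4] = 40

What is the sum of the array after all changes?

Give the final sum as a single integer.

Initial sum: 105
Change 1: A[2] 45 -> 23, delta = -22, sum = 83
Change 2: A[4] 45 -> 40, delta = -5, sum = 78

Answer: 78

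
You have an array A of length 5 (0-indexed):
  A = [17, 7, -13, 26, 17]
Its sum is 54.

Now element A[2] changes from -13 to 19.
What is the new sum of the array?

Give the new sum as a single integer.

Old value at index 2: -13
New value at index 2: 19
Delta = 19 - -13 = 32
New sum = old_sum + delta = 54 + (32) = 86

Answer: 86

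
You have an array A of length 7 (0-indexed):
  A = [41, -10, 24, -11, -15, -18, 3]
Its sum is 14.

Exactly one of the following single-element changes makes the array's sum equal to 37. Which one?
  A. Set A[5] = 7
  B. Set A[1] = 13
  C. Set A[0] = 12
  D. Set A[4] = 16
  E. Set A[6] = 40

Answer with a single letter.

Answer: B

Derivation:
Option A: A[5] -18->7, delta=25, new_sum=14+(25)=39
Option B: A[1] -10->13, delta=23, new_sum=14+(23)=37 <-- matches target
Option C: A[0] 41->12, delta=-29, new_sum=14+(-29)=-15
Option D: A[4] -15->16, delta=31, new_sum=14+(31)=45
Option E: A[6] 3->40, delta=37, new_sum=14+(37)=51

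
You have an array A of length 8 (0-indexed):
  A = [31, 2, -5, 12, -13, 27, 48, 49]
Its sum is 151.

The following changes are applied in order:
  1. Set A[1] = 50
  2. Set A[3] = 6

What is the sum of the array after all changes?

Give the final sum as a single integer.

Initial sum: 151
Change 1: A[1] 2 -> 50, delta = 48, sum = 199
Change 2: A[3] 12 -> 6, delta = -6, sum = 193

Answer: 193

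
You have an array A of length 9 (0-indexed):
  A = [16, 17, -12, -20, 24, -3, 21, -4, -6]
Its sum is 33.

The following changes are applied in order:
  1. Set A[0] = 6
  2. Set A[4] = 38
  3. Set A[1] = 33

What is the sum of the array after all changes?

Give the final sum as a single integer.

Initial sum: 33
Change 1: A[0] 16 -> 6, delta = -10, sum = 23
Change 2: A[4] 24 -> 38, delta = 14, sum = 37
Change 3: A[1] 17 -> 33, delta = 16, sum = 53

Answer: 53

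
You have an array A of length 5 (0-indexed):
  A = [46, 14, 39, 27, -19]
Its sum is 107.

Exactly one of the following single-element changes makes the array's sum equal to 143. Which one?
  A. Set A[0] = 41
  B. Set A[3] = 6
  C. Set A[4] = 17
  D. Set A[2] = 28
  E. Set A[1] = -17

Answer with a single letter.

Answer: C

Derivation:
Option A: A[0] 46->41, delta=-5, new_sum=107+(-5)=102
Option B: A[3] 27->6, delta=-21, new_sum=107+(-21)=86
Option C: A[4] -19->17, delta=36, new_sum=107+(36)=143 <-- matches target
Option D: A[2] 39->28, delta=-11, new_sum=107+(-11)=96
Option E: A[1] 14->-17, delta=-31, new_sum=107+(-31)=76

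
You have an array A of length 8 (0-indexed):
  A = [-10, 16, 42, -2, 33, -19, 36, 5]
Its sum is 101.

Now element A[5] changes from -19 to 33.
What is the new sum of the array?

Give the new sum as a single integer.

Answer: 153

Derivation:
Old value at index 5: -19
New value at index 5: 33
Delta = 33 - -19 = 52
New sum = old_sum + delta = 101 + (52) = 153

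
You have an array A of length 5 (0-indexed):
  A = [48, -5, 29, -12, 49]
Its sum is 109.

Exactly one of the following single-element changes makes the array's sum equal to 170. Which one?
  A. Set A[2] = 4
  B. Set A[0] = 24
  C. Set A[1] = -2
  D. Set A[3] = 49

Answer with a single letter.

Option A: A[2] 29->4, delta=-25, new_sum=109+(-25)=84
Option B: A[0] 48->24, delta=-24, new_sum=109+(-24)=85
Option C: A[1] -5->-2, delta=3, new_sum=109+(3)=112
Option D: A[3] -12->49, delta=61, new_sum=109+(61)=170 <-- matches target

Answer: D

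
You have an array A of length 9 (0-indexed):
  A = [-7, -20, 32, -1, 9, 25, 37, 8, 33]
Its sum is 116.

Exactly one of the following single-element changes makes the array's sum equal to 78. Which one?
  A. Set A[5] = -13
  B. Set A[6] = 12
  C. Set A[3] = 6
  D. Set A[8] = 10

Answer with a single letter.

Answer: A

Derivation:
Option A: A[5] 25->-13, delta=-38, new_sum=116+(-38)=78 <-- matches target
Option B: A[6] 37->12, delta=-25, new_sum=116+(-25)=91
Option C: A[3] -1->6, delta=7, new_sum=116+(7)=123
Option D: A[8] 33->10, delta=-23, new_sum=116+(-23)=93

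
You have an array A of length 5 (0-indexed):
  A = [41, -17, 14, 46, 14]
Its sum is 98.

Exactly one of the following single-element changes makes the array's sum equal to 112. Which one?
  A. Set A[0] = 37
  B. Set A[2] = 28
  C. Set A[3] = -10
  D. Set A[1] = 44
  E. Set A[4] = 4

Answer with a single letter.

Option A: A[0] 41->37, delta=-4, new_sum=98+(-4)=94
Option B: A[2] 14->28, delta=14, new_sum=98+(14)=112 <-- matches target
Option C: A[3] 46->-10, delta=-56, new_sum=98+(-56)=42
Option D: A[1] -17->44, delta=61, new_sum=98+(61)=159
Option E: A[4] 14->4, delta=-10, new_sum=98+(-10)=88

Answer: B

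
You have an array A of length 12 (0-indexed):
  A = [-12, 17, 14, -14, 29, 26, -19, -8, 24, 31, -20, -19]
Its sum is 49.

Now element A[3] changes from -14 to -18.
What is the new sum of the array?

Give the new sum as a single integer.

Answer: 45

Derivation:
Old value at index 3: -14
New value at index 3: -18
Delta = -18 - -14 = -4
New sum = old_sum + delta = 49 + (-4) = 45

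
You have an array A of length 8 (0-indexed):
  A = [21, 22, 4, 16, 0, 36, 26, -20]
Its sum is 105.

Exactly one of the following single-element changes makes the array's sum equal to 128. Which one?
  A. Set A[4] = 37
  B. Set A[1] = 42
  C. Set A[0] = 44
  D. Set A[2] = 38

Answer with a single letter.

Option A: A[4] 0->37, delta=37, new_sum=105+(37)=142
Option B: A[1] 22->42, delta=20, new_sum=105+(20)=125
Option C: A[0] 21->44, delta=23, new_sum=105+(23)=128 <-- matches target
Option D: A[2] 4->38, delta=34, new_sum=105+(34)=139

Answer: C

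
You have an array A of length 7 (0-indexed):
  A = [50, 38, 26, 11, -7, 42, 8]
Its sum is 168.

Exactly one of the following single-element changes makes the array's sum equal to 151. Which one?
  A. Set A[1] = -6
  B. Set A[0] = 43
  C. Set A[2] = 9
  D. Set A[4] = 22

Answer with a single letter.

Answer: C

Derivation:
Option A: A[1] 38->-6, delta=-44, new_sum=168+(-44)=124
Option B: A[0] 50->43, delta=-7, new_sum=168+(-7)=161
Option C: A[2] 26->9, delta=-17, new_sum=168+(-17)=151 <-- matches target
Option D: A[4] -7->22, delta=29, new_sum=168+(29)=197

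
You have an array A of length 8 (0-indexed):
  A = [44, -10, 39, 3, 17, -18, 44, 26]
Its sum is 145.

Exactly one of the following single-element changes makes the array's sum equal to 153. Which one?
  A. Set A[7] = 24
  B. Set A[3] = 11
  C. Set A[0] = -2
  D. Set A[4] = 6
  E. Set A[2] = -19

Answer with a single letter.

Answer: B

Derivation:
Option A: A[7] 26->24, delta=-2, new_sum=145+(-2)=143
Option B: A[3] 3->11, delta=8, new_sum=145+(8)=153 <-- matches target
Option C: A[0] 44->-2, delta=-46, new_sum=145+(-46)=99
Option D: A[4] 17->6, delta=-11, new_sum=145+(-11)=134
Option E: A[2] 39->-19, delta=-58, new_sum=145+(-58)=87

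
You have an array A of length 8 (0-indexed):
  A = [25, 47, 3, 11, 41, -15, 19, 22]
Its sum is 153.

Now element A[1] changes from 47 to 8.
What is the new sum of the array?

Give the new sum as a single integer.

Answer: 114

Derivation:
Old value at index 1: 47
New value at index 1: 8
Delta = 8 - 47 = -39
New sum = old_sum + delta = 153 + (-39) = 114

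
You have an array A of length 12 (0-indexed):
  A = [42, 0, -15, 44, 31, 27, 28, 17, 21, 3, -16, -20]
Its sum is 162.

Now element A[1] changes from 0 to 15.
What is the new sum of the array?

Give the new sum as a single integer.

Old value at index 1: 0
New value at index 1: 15
Delta = 15 - 0 = 15
New sum = old_sum + delta = 162 + (15) = 177

Answer: 177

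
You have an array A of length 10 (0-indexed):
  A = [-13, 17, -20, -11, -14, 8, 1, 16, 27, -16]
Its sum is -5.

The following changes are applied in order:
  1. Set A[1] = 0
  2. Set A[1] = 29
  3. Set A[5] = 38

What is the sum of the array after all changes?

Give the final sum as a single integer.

Initial sum: -5
Change 1: A[1] 17 -> 0, delta = -17, sum = -22
Change 2: A[1] 0 -> 29, delta = 29, sum = 7
Change 3: A[5] 8 -> 38, delta = 30, sum = 37

Answer: 37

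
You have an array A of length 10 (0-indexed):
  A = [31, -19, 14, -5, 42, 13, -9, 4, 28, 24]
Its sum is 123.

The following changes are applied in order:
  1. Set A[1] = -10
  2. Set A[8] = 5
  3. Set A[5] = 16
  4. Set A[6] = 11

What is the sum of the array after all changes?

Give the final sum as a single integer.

Answer: 132

Derivation:
Initial sum: 123
Change 1: A[1] -19 -> -10, delta = 9, sum = 132
Change 2: A[8] 28 -> 5, delta = -23, sum = 109
Change 3: A[5] 13 -> 16, delta = 3, sum = 112
Change 4: A[6] -9 -> 11, delta = 20, sum = 132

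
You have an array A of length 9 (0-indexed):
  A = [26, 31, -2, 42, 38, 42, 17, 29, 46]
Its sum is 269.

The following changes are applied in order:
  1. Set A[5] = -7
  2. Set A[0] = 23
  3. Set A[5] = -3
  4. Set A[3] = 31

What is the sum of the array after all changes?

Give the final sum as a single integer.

Initial sum: 269
Change 1: A[5] 42 -> -7, delta = -49, sum = 220
Change 2: A[0] 26 -> 23, delta = -3, sum = 217
Change 3: A[5] -7 -> -3, delta = 4, sum = 221
Change 4: A[3] 42 -> 31, delta = -11, sum = 210

Answer: 210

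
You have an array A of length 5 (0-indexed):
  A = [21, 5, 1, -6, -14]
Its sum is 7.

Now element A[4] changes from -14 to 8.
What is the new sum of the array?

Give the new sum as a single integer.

Old value at index 4: -14
New value at index 4: 8
Delta = 8 - -14 = 22
New sum = old_sum + delta = 7 + (22) = 29

Answer: 29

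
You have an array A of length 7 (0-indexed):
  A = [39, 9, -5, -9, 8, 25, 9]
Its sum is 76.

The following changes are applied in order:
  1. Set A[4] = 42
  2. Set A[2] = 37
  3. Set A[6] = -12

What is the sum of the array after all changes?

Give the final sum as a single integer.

Answer: 131

Derivation:
Initial sum: 76
Change 1: A[4] 8 -> 42, delta = 34, sum = 110
Change 2: A[2] -5 -> 37, delta = 42, sum = 152
Change 3: A[6] 9 -> -12, delta = -21, sum = 131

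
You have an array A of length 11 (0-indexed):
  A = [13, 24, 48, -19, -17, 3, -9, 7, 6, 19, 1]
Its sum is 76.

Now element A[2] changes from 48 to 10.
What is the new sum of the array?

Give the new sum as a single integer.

Answer: 38

Derivation:
Old value at index 2: 48
New value at index 2: 10
Delta = 10 - 48 = -38
New sum = old_sum + delta = 76 + (-38) = 38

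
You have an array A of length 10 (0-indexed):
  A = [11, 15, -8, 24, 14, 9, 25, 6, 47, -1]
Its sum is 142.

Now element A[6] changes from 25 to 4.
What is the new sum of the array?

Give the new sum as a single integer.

Answer: 121

Derivation:
Old value at index 6: 25
New value at index 6: 4
Delta = 4 - 25 = -21
New sum = old_sum + delta = 142 + (-21) = 121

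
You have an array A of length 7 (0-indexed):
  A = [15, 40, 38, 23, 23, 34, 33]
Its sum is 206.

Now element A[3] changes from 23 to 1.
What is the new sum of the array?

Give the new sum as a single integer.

Answer: 184

Derivation:
Old value at index 3: 23
New value at index 3: 1
Delta = 1 - 23 = -22
New sum = old_sum + delta = 206 + (-22) = 184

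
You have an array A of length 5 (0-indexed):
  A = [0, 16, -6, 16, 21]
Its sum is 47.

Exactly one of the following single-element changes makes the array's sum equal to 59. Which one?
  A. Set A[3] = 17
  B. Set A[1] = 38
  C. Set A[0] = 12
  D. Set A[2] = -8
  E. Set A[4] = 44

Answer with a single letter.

Option A: A[3] 16->17, delta=1, new_sum=47+(1)=48
Option B: A[1] 16->38, delta=22, new_sum=47+(22)=69
Option C: A[0] 0->12, delta=12, new_sum=47+(12)=59 <-- matches target
Option D: A[2] -6->-8, delta=-2, new_sum=47+(-2)=45
Option E: A[4] 21->44, delta=23, new_sum=47+(23)=70

Answer: C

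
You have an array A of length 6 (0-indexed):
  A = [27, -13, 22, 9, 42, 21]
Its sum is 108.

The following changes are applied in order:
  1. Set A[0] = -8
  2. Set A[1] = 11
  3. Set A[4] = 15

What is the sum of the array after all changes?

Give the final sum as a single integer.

Initial sum: 108
Change 1: A[0] 27 -> -8, delta = -35, sum = 73
Change 2: A[1] -13 -> 11, delta = 24, sum = 97
Change 3: A[4] 42 -> 15, delta = -27, sum = 70

Answer: 70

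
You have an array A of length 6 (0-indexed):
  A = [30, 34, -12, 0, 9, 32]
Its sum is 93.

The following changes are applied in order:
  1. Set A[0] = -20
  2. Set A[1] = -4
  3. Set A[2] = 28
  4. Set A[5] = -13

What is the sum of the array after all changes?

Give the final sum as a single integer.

Answer: 0

Derivation:
Initial sum: 93
Change 1: A[0] 30 -> -20, delta = -50, sum = 43
Change 2: A[1] 34 -> -4, delta = -38, sum = 5
Change 3: A[2] -12 -> 28, delta = 40, sum = 45
Change 4: A[5] 32 -> -13, delta = -45, sum = 0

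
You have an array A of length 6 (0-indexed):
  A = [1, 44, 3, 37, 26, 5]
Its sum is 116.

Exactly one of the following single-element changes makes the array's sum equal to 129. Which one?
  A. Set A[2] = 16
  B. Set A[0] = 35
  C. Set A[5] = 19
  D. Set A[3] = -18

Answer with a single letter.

Option A: A[2] 3->16, delta=13, new_sum=116+(13)=129 <-- matches target
Option B: A[0] 1->35, delta=34, new_sum=116+(34)=150
Option C: A[5] 5->19, delta=14, new_sum=116+(14)=130
Option D: A[3] 37->-18, delta=-55, new_sum=116+(-55)=61

Answer: A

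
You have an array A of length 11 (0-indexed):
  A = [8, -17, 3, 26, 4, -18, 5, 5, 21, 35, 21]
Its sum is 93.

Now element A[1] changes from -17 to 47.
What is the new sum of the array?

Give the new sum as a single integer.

Old value at index 1: -17
New value at index 1: 47
Delta = 47 - -17 = 64
New sum = old_sum + delta = 93 + (64) = 157

Answer: 157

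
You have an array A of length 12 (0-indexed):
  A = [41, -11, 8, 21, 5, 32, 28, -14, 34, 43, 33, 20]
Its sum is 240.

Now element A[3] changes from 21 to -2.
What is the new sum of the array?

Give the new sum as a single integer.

Old value at index 3: 21
New value at index 3: -2
Delta = -2 - 21 = -23
New sum = old_sum + delta = 240 + (-23) = 217

Answer: 217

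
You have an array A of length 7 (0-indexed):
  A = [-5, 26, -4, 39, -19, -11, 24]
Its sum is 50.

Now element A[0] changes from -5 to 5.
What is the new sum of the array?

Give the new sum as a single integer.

Old value at index 0: -5
New value at index 0: 5
Delta = 5 - -5 = 10
New sum = old_sum + delta = 50 + (10) = 60

Answer: 60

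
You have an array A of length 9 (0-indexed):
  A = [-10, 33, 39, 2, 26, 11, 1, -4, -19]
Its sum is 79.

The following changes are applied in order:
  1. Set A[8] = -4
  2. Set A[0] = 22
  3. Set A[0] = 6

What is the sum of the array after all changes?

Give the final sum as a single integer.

Initial sum: 79
Change 1: A[8] -19 -> -4, delta = 15, sum = 94
Change 2: A[0] -10 -> 22, delta = 32, sum = 126
Change 3: A[0] 22 -> 6, delta = -16, sum = 110

Answer: 110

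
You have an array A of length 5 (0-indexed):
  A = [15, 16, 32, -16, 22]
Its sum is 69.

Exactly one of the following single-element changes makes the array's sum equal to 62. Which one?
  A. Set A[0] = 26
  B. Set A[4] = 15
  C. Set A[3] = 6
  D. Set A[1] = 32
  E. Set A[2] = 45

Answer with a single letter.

Answer: B

Derivation:
Option A: A[0] 15->26, delta=11, new_sum=69+(11)=80
Option B: A[4] 22->15, delta=-7, new_sum=69+(-7)=62 <-- matches target
Option C: A[3] -16->6, delta=22, new_sum=69+(22)=91
Option D: A[1] 16->32, delta=16, new_sum=69+(16)=85
Option E: A[2] 32->45, delta=13, new_sum=69+(13)=82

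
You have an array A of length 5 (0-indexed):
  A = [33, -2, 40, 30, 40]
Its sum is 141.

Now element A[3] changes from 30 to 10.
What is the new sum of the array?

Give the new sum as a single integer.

Old value at index 3: 30
New value at index 3: 10
Delta = 10 - 30 = -20
New sum = old_sum + delta = 141 + (-20) = 121

Answer: 121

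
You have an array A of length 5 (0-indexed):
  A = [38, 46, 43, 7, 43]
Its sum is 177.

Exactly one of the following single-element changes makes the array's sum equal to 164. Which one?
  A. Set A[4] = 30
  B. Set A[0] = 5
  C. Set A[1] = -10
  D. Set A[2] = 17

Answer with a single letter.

Answer: A

Derivation:
Option A: A[4] 43->30, delta=-13, new_sum=177+(-13)=164 <-- matches target
Option B: A[0] 38->5, delta=-33, new_sum=177+(-33)=144
Option C: A[1] 46->-10, delta=-56, new_sum=177+(-56)=121
Option D: A[2] 43->17, delta=-26, new_sum=177+(-26)=151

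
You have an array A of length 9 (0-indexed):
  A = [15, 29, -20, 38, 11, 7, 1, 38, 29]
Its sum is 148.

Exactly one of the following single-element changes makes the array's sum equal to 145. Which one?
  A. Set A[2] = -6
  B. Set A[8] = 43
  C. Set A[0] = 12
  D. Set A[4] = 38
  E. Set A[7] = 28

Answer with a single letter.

Answer: C

Derivation:
Option A: A[2] -20->-6, delta=14, new_sum=148+(14)=162
Option B: A[8] 29->43, delta=14, new_sum=148+(14)=162
Option C: A[0] 15->12, delta=-3, new_sum=148+(-3)=145 <-- matches target
Option D: A[4] 11->38, delta=27, new_sum=148+(27)=175
Option E: A[7] 38->28, delta=-10, new_sum=148+(-10)=138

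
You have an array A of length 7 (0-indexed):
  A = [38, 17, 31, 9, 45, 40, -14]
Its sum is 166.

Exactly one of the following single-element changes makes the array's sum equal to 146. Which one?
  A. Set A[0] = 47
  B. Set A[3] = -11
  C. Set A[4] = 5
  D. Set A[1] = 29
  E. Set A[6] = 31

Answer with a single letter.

Option A: A[0] 38->47, delta=9, new_sum=166+(9)=175
Option B: A[3] 9->-11, delta=-20, new_sum=166+(-20)=146 <-- matches target
Option C: A[4] 45->5, delta=-40, new_sum=166+(-40)=126
Option D: A[1] 17->29, delta=12, new_sum=166+(12)=178
Option E: A[6] -14->31, delta=45, new_sum=166+(45)=211

Answer: B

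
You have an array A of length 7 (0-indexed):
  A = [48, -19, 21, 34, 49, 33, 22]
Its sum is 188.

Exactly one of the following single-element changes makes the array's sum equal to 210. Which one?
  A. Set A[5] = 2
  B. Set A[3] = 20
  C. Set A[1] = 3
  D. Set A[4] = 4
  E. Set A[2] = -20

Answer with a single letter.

Option A: A[5] 33->2, delta=-31, new_sum=188+(-31)=157
Option B: A[3] 34->20, delta=-14, new_sum=188+(-14)=174
Option C: A[1] -19->3, delta=22, new_sum=188+(22)=210 <-- matches target
Option D: A[4] 49->4, delta=-45, new_sum=188+(-45)=143
Option E: A[2] 21->-20, delta=-41, new_sum=188+(-41)=147

Answer: C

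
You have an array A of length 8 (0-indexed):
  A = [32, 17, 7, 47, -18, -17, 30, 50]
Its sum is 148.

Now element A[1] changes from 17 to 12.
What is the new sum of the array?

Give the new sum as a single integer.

Old value at index 1: 17
New value at index 1: 12
Delta = 12 - 17 = -5
New sum = old_sum + delta = 148 + (-5) = 143

Answer: 143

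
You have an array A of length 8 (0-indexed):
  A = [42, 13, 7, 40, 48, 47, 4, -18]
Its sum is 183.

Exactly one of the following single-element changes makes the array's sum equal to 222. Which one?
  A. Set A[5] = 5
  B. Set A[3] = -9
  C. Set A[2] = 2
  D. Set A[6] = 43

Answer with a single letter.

Option A: A[5] 47->5, delta=-42, new_sum=183+(-42)=141
Option B: A[3] 40->-9, delta=-49, new_sum=183+(-49)=134
Option C: A[2] 7->2, delta=-5, new_sum=183+(-5)=178
Option D: A[6] 4->43, delta=39, new_sum=183+(39)=222 <-- matches target

Answer: D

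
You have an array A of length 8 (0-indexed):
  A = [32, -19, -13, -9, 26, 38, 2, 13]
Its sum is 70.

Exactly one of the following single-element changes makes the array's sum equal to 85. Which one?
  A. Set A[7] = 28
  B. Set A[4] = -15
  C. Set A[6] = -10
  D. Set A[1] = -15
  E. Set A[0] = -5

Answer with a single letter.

Answer: A

Derivation:
Option A: A[7] 13->28, delta=15, new_sum=70+(15)=85 <-- matches target
Option B: A[4] 26->-15, delta=-41, new_sum=70+(-41)=29
Option C: A[6] 2->-10, delta=-12, new_sum=70+(-12)=58
Option D: A[1] -19->-15, delta=4, new_sum=70+(4)=74
Option E: A[0] 32->-5, delta=-37, new_sum=70+(-37)=33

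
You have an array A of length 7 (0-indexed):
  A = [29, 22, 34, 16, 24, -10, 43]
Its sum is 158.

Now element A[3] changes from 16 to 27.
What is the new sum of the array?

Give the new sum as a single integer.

Old value at index 3: 16
New value at index 3: 27
Delta = 27 - 16 = 11
New sum = old_sum + delta = 158 + (11) = 169

Answer: 169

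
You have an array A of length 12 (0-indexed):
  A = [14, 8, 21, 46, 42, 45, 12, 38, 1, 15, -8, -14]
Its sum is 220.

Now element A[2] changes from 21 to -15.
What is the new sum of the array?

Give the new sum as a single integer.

Old value at index 2: 21
New value at index 2: -15
Delta = -15 - 21 = -36
New sum = old_sum + delta = 220 + (-36) = 184

Answer: 184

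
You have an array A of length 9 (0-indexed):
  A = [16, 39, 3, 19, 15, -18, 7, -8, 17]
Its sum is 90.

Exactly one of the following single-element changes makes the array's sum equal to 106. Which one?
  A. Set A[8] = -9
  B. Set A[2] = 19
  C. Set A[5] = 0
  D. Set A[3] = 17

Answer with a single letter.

Option A: A[8] 17->-9, delta=-26, new_sum=90+(-26)=64
Option B: A[2] 3->19, delta=16, new_sum=90+(16)=106 <-- matches target
Option C: A[5] -18->0, delta=18, new_sum=90+(18)=108
Option D: A[3] 19->17, delta=-2, new_sum=90+(-2)=88

Answer: B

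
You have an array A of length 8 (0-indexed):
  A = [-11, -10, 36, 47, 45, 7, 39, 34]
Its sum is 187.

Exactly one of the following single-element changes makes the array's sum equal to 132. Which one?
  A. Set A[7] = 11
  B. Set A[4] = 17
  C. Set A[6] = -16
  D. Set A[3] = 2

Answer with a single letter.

Option A: A[7] 34->11, delta=-23, new_sum=187+(-23)=164
Option B: A[4] 45->17, delta=-28, new_sum=187+(-28)=159
Option C: A[6] 39->-16, delta=-55, new_sum=187+(-55)=132 <-- matches target
Option D: A[3] 47->2, delta=-45, new_sum=187+(-45)=142

Answer: C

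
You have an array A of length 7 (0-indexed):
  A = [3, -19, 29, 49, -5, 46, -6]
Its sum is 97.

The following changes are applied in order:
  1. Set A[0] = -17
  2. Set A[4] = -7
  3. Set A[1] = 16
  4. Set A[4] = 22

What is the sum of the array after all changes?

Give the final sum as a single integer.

Initial sum: 97
Change 1: A[0] 3 -> -17, delta = -20, sum = 77
Change 2: A[4] -5 -> -7, delta = -2, sum = 75
Change 3: A[1] -19 -> 16, delta = 35, sum = 110
Change 4: A[4] -7 -> 22, delta = 29, sum = 139

Answer: 139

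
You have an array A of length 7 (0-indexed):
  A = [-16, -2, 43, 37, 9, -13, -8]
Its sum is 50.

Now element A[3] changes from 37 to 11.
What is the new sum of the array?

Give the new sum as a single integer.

Old value at index 3: 37
New value at index 3: 11
Delta = 11 - 37 = -26
New sum = old_sum + delta = 50 + (-26) = 24

Answer: 24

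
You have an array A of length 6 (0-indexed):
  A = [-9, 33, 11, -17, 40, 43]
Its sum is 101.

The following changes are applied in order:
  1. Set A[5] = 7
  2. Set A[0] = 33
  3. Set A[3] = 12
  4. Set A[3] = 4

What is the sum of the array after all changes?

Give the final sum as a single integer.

Answer: 128

Derivation:
Initial sum: 101
Change 1: A[5] 43 -> 7, delta = -36, sum = 65
Change 2: A[0] -9 -> 33, delta = 42, sum = 107
Change 3: A[3] -17 -> 12, delta = 29, sum = 136
Change 4: A[3] 12 -> 4, delta = -8, sum = 128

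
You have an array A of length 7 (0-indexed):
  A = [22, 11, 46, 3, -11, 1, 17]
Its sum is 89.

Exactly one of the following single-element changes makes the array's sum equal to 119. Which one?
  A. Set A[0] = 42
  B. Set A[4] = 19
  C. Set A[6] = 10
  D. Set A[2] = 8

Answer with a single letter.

Answer: B

Derivation:
Option A: A[0] 22->42, delta=20, new_sum=89+(20)=109
Option B: A[4] -11->19, delta=30, new_sum=89+(30)=119 <-- matches target
Option C: A[6] 17->10, delta=-7, new_sum=89+(-7)=82
Option D: A[2] 46->8, delta=-38, new_sum=89+(-38)=51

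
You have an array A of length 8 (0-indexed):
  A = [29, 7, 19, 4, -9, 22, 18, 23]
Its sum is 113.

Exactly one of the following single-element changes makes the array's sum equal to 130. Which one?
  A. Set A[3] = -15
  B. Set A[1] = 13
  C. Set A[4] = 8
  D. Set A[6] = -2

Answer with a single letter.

Option A: A[3] 4->-15, delta=-19, new_sum=113+(-19)=94
Option B: A[1] 7->13, delta=6, new_sum=113+(6)=119
Option C: A[4] -9->8, delta=17, new_sum=113+(17)=130 <-- matches target
Option D: A[6] 18->-2, delta=-20, new_sum=113+(-20)=93

Answer: C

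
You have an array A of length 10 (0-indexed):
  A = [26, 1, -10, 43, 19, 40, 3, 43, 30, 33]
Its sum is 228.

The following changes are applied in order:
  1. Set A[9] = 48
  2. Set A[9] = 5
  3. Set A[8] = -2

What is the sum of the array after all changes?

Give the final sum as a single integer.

Initial sum: 228
Change 1: A[9] 33 -> 48, delta = 15, sum = 243
Change 2: A[9] 48 -> 5, delta = -43, sum = 200
Change 3: A[8] 30 -> -2, delta = -32, sum = 168

Answer: 168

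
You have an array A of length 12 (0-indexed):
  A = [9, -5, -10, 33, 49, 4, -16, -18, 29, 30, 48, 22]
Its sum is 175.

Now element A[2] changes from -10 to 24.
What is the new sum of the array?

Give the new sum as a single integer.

Old value at index 2: -10
New value at index 2: 24
Delta = 24 - -10 = 34
New sum = old_sum + delta = 175 + (34) = 209

Answer: 209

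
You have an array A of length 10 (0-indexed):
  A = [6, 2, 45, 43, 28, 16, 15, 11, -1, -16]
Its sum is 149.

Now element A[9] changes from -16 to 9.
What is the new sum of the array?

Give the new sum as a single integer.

Old value at index 9: -16
New value at index 9: 9
Delta = 9 - -16 = 25
New sum = old_sum + delta = 149 + (25) = 174

Answer: 174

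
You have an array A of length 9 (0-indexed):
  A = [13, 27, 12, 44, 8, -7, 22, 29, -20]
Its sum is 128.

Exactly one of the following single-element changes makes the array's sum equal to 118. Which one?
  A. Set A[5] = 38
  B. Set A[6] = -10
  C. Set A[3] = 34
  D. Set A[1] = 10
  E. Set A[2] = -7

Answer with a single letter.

Option A: A[5] -7->38, delta=45, new_sum=128+(45)=173
Option B: A[6] 22->-10, delta=-32, new_sum=128+(-32)=96
Option C: A[3] 44->34, delta=-10, new_sum=128+(-10)=118 <-- matches target
Option D: A[1] 27->10, delta=-17, new_sum=128+(-17)=111
Option E: A[2] 12->-7, delta=-19, new_sum=128+(-19)=109

Answer: C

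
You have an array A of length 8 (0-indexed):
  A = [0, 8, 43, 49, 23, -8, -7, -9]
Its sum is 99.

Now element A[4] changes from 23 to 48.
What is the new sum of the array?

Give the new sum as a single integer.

Answer: 124

Derivation:
Old value at index 4: 23
New value at index 4: 48
Delta = 48 - 23 = 25
New sum = old_sum + delta = 99 + (25) = 124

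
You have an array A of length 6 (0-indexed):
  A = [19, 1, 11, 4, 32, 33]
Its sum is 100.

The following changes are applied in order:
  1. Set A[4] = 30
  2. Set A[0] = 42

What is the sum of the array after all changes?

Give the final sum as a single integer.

Initial sum: 100
Change 1: A[4] 32 -> 30, delta = -2, sum = 98
Change 2: A[0] 19 -> 42, delta = 23, sum = 121

Answer: 121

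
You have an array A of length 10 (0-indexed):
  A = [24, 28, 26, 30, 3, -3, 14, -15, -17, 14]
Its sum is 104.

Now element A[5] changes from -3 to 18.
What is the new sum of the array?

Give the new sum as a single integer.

Answer: 125

Derivation:
Old value at index 5: -3
New value at index 5: 18
Delta = 18 - -3 = 21
New sum = old_sum + delta = 104 + (21) = 125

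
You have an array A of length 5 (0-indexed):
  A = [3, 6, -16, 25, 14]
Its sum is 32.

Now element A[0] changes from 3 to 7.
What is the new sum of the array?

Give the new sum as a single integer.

Old value at index 0: 3
New value at index 0: 7
Delta = 7 - 3 = 4
New sum = old_sum + delta = 32 + (4) = 36

Answer: 36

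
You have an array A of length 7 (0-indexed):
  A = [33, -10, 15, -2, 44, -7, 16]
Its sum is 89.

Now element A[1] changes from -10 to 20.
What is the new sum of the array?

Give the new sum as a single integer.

Old value at index 1: -10
New value at index 1: 20
Delta = 20 - -10 = 30
New sum = old_sum + delta = 89 + (30) = 119

Answer: 119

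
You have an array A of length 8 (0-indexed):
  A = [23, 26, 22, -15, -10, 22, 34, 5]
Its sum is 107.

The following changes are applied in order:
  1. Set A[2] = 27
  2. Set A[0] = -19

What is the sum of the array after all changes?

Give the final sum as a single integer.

Initial sum: 107
Change 1: A[2] 22 -> 27, delta = 5, sum = 112
Change 2: A[0] 23 -> -19, delta = -42, sum = 70

Answer: 70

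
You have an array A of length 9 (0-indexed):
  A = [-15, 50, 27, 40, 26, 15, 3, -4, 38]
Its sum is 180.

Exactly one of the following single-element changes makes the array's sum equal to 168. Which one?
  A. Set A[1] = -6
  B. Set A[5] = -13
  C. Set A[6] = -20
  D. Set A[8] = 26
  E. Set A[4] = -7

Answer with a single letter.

Answer: D

Derivation:
Option A: A[1] 50->-6, delta=-56, new_sum=180+(-56)=124
Option B: A[5] 15->-13, delta=-28, new_sum=180+(-28)=152
Option C: A[6] 3->-20, delta=-23, new_sum=180+(-23)=157
Option D: A[8] 38->26, delta=-12, new_sum=180+(-12)=168 <-- matches target
Option E: A[4] 26->-7, delta=-33, new_sum=180+(-33)=147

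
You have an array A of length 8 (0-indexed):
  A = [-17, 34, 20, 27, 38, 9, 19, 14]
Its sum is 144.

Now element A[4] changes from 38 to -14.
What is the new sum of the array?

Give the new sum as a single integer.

Answer: 92

Derivation:
Old value at index 4: 38
New value at index 4: -14
Delta = -14 - 38 = -52
New sum = old_sum + delta = 144 + (-52) = 92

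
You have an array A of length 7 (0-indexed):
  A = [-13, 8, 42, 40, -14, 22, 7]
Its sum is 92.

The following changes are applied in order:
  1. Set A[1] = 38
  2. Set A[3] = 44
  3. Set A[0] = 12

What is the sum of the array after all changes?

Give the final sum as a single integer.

Answer: 151

Derivation:
Initial sum: 92
Change 1: A[1] 8 -> 38, delta = 30, sum = 122
Change 2: A[3] 40 -> 44, delta = 4, sum = 126
Change 3: A[0] -13 -> 12, delta = 25, sum = 151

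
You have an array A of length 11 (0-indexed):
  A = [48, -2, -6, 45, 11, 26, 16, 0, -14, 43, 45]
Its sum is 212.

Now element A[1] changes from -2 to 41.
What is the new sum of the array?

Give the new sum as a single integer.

Answer: 255

Derivation:
Old value at index 1: -2
New value at index 1: 41
Delta = 41 - -2 = 43
New sum = old_sum + delta = 212 + (43) = 255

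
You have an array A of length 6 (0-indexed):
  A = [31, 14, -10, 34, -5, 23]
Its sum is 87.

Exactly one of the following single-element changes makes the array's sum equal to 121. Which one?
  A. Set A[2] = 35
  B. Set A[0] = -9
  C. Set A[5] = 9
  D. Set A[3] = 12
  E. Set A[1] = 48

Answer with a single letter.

Answer: E

Derivation:
Option A: A[2] -10->35, delta=45, new_sum=87+(45)=132
Option B: A[0] 31->-9, delta=-40, new_sum=87+(-40)=47
Option C: A[5] 23->9, delta=-14, new_sum=87+(-14)=73
Option D: A[3] 34->12, delta=-22, new_sum=87+(-22)=65
Option E: A[1] 14->48, delta=34, new_sum=87+(34)=121 <-- matches target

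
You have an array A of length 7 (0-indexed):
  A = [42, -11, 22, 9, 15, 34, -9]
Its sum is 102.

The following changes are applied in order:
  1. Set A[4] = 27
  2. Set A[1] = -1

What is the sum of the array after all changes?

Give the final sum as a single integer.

Initial sum: 102
Change 1: A[4] 15 -> 27, delta = 12, sum = 114
Change 2: A[1] -11 -> -1, delta = 10, sum = 124

Answer: 124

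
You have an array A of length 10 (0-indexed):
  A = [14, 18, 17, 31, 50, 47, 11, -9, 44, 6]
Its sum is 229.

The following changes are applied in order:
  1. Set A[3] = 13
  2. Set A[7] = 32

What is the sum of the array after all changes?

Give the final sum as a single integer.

Answer: 252

Derivation:
Initial sum: 229
Change 1: A[3] 31 -> 13, delta = -18, sum = 211
Change 2: A[7] -9 -> 32, delta = 41, sum = 252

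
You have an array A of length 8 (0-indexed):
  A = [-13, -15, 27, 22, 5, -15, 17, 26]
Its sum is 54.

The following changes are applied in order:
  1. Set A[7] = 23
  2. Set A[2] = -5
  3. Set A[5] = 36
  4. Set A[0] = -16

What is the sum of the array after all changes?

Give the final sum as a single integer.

Answer: 67

Derivation:
Initial sum: 54
Change 1: A[7] 26 -> 23, delta = -3, sum = 51
Change 2: A[2] 27 -> -5, delta = -32, sum = 19
Change 3: A[5] -15 -> 36, delta = 51, sum = 70
Change 4: A[0] -13 -> -16, delta = -3, sum = 67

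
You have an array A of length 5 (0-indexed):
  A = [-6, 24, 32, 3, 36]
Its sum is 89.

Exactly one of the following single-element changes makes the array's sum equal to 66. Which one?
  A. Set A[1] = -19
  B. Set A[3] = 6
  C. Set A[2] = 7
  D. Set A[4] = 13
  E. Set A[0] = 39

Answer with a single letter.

Answer: D

Derivation:
Option A: A[1] 24->-19, delta=-43, new_sum=89+(-43)=46
Option B: A[3] 3->6, delta=3, new_sum=89+(3)=92
Option C: A[2] 32->7, delta=-25, new_sum=89+(-25)=64
Option D: A[4] 36->13, delta=-23, new_sum=89+(-23)=66 <-- matches target
Option E: A[0] -6->39, delta=45, new_sum=89+(45)=134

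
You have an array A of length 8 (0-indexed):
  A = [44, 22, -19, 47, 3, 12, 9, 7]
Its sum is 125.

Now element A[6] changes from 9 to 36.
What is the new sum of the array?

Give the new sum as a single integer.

Answer: 152

Derivation:
Old value at index 6: 9
New value at index 6: 36
Delta = 36 - 9 = 27
New sum = old_sum + delta = 125 + (27) = 152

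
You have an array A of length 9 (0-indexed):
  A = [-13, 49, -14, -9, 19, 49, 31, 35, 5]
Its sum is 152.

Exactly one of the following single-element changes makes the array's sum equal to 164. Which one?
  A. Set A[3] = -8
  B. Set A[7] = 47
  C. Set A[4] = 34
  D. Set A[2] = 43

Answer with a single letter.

Answer: B

Derivation:
Option A: A[3] -9->-8, delta=1, new_sum=152+(1)=153
Option B: A[7] 35->47, delta=12, new_sum=152+(12)=164 <-- matches target
Option C: A[4] 19->34, delta=15, new_sum=152+(15)=167
Option D: A[2] -14->43, delta=57, new_sum=152+(57)=209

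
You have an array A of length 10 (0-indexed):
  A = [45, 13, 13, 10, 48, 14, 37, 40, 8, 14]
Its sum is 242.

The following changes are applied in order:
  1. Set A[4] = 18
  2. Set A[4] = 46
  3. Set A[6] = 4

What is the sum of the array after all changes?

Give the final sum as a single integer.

Answer: 207

Derivation:
Initial sum: 242
Change 1: A[4] 48 -> 18, delta = -30, sum = 212
Change 2: A[4] 18 -> 46, delta = 28, sum = 240
Change 3: A[6] 37 -> 4, delta = -33, sum = 207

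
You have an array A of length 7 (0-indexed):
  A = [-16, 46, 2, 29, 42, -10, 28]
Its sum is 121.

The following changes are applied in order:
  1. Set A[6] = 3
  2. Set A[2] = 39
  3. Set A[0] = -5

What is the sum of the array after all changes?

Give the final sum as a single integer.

Initial sum: 121
Change 1: A[6] 28 -> 3, delta = -25, sum = 96
Change 2: A[2] 2 -> 39, delta = 37, sum = 133
Change 3: A[0] -16 -> -5, delta = 11, sum = 144

Answer: 144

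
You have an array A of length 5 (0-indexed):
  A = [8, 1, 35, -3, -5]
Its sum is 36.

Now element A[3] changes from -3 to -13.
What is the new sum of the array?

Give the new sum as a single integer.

Answer: 26

Derivation:
Old value at index 3: -3
New value at index 3: -13
Delta = -13 - -3 = -10
New sum = old_sum + delta = 36 + (-10) = 26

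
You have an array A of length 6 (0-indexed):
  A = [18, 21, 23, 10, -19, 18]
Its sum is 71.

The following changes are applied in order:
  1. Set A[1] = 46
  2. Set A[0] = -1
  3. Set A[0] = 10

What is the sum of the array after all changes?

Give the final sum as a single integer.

Answer: 88

Derivation:
Initial sum: 71
Change 1: A[1] 21 -> 46, delta = 25, sum = 96
Change 2: A[0] 18 -> -1, delta = -19, sum = 77
Change 3: A[0] -1 -> 10, delta = 11, sum = 88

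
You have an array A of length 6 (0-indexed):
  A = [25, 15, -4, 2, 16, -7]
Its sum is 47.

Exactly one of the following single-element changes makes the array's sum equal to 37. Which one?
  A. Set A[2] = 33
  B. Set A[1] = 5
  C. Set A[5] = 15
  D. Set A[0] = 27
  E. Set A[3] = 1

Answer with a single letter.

Option A: A[2] -4->33, delta=37, new_sum=47+(37)=84
Option B: A[1] 15->5, delta=-10, new_sum=47+(-10)=37 <-- matches target
Option C: A[5] -7->15, delta=22, new_sum=47+(22)=69
Option D: A[0] 25->27, delta=2, new_sum=47+(2)=49
Option E: A[3] 2->1, delta=-1, new_sum=47+(-1)=46

Answer: B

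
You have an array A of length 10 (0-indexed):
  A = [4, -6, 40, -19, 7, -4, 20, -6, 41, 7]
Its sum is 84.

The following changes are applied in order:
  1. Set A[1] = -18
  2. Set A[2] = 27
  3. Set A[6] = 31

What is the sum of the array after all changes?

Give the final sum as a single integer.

Initial sum: 84
Change 1: A[1] -6 -> -18, delta = -12, sum = 72
Change 2: A[2] 40 -> 27, delta = -13, sum = 59
Change 3: A[6] 20 -> 31, delta = 11, sum = 70

Answer: 70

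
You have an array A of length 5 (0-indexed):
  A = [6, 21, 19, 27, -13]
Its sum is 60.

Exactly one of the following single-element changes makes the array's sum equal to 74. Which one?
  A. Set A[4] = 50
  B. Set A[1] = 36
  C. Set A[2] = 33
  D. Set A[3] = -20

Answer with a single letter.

Option A: A[4] -13->50, delta=63, new_sum=60+(63)=123
Option B: A[1] 21->36, delta=15, new_sum=60+(15)=75
Option C: A[2] 19->33, delta=14, new_sum=60+(14)=74 <-- matches target
Option D: A[3] 27->-20, delta=-47, new_sum=60+(-47)=13

Answer: C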